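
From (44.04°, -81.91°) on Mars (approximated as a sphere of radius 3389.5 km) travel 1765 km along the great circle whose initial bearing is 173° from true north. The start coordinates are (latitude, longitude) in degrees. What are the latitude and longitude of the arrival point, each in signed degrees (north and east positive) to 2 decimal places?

14.36°, -78.32°

Angular distance δ = d/R = 1765/3389.5 = 0.52073 rad; initial bearing θ = 3.0194 rad.
sin φ₂ = sin φ₁ cos δ + cos φ₁ sin δ cos θ = (0.6952)(0.8675) + (0.7189)(0.4975)(-0.9925) = 0.2481, so φ₂ = 14.36°.
Δλ = atan2(sin θ sin δ cos φ₁, cos δ − sin φ₁ sin φ₂) = atan2(0.0436, 0.6950) = 3.588°.
λ₂ = -81.910° + 3.588° = -78.32°.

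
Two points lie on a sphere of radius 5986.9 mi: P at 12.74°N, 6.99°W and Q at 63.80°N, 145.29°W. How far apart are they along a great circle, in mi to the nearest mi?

10146 mi

With latitudes φ₁ = 12.740°, φ₂ = 63.800° and longitude difference Δλ = -138.300°:
cos c = sin φ₁ sin φ₂ + cos φ₁ cos φ₂ cos Δλ = (0.2205)(0.8973) + (0.9754)(0.4415)(-0.7466) = -0.12366,
so c = arccos(-0.12366) = 1.69477 rad.
Distance = R·c = 5986.9 × 1.6948 ≈ 10146 mi.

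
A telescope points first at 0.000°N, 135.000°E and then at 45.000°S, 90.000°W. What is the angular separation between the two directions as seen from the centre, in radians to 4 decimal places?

With latitudes φ₁ = 0.000°, φ₂ = -45.000° and longitude difference Δλ = 135.000°:
Haversine: a = sin²(Δφ/2) + cos φ₁ cos φ₂ sin²(Δλ/2) = 0.1464 + (1.0000)(0.7071)(0.8536) = 0.75000.
Central angle c = 2·arcsin(√a) = 2.09440 rad.
So the angular separation is 2.0944 rad.

2.0944 rad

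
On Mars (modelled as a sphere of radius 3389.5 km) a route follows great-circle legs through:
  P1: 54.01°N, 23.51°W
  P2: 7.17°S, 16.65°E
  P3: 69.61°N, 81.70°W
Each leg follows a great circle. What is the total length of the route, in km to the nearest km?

Leg P1→P2: central angle 1.2190 rad, distance 4131.7 km.
Leg P2→P3: central angle 1.7388 rad, distance 5893.6 km.
Total: 4131.7 + 5893.6 ≈ 10025 km.

10025 km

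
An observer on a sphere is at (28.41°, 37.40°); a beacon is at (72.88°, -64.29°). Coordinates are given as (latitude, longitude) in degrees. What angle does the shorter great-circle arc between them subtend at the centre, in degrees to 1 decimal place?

With latitudes φ₁ = 28.410°, φ₂ = 72.880° and longitude difference Δλ = -101.690°:
Haversine: a = sin²(Δφ/2) + cos φ₁ cos φ₂ sin²(Δλ/2) = 0.1432 + (0.8796)(0.2944)(0.6013) = 0.29888.
Central angle c = 2·arcsin(√a) = 1.15684 rad.
So the angular separation is 66.3°.

66.3°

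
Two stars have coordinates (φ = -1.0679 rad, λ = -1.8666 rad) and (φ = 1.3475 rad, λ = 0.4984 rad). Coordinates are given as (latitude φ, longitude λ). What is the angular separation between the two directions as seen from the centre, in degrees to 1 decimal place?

Let φ₁ = -1.0679 rad, φ₂ = 1.3475 rad, and Δλ = 2.3650 rad.
cos c = sin φ₁ sin φ₂ + cos φ₁ cos φ₂ cos Δλ = (-0.8762)(0.9752) + (0.4820)(0.2214)(-0.7133) = -0.93057,
so c = arccos(-0.93057) = 2.76676 rad.
So the angular separation is 158.5°.

158.5°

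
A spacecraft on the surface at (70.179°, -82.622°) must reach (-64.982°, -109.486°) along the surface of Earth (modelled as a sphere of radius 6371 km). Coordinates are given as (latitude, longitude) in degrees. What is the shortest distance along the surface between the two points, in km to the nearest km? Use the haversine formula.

15171 km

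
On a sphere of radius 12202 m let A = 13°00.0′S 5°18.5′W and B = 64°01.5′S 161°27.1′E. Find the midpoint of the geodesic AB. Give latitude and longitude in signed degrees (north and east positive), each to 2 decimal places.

The central angle between A and B is δ = 1.7856 rad.
With f = 0.5, the slerp weights are sin((1−f)δ)/sin δ = 0.7972 and sin(fδ)/sin δ = 0.7972.
Weighted sum of the unit vectors: (0.7972)·(0.9702,-0.0901,-0.2250) + (0.7972)·(-0.4152,0.1393,-0.8990) = (0.4424, 0.0392, -0.8960).
Converting back: φ = atan2(z, √(x²+y²)) = -63.63°, λ = atan2(y, x) = 5.06°.

-63.63°, 5.06°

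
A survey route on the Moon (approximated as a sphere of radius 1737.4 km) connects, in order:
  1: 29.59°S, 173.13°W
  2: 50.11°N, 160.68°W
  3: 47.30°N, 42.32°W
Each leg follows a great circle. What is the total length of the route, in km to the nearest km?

4534 km

Leg 1→2: central angle 1.4043 rad, distance 2439.9 km.
Leg 2→3: central angle 1.2054 rad, distance 2094.3 km.
Total: 2439.9 + 2094.3 ≈ 4534 km.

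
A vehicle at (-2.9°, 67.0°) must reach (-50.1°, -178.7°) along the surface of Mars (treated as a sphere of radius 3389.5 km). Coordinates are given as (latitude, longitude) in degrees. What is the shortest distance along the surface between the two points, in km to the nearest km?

6093 km

Let φ₁ = -0.0506 rad, φ₂ = -0.8744 rad, and Δλ = 1.9949 rad.
Haversine: a = sin²(Δφ/2) + cos φ₁ cos φ₂ sin²(Δλ/2) = 0.1603 + (0.9987)(0.6414)(0.7058) = 0.61241.
Central angle c = 2·arcsin(√a) = 1.79755 rad.
Distance = R·c = 3389.5 × 1.7975 ≈ 6093 km.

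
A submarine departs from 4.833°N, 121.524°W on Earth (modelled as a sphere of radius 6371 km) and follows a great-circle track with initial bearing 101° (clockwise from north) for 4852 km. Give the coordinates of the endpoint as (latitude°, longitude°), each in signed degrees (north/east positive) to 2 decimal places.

-4.03°, -78.75°

Angular distance δ = d/R = 4852/6371 = 0.76158 rad; initial bearing θ = 1.7628 rad.
sin φ₂ = sin φ₁ cos δ + cos φ₁ sin δ cos θ = (0.0843)(0.7237) + (0.9964)(0.6901)(-0.1908) = -0.0702, so φ₂ = -4.03°.
Δλ = atan2(sin θ sin δ cos φ₁, cos δ − sin φ₁ sin φ₂) = atan2(0.6750, 0.7297) = 42.770°.
λ₂ = -121.524° + 42.770° = -78.75°.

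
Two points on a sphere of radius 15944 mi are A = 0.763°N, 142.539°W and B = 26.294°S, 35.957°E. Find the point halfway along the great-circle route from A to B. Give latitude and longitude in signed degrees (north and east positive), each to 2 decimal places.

The central angle between A and B is δ = 2.6953 rad.
With f = 0.5, the slerp weights are sin((1−f)δ)/sin δ = 2.2593 and sin(fδ)/sin δ = 2.2593.
Weighted sum of the unit vectors: (2.2593)·(-0.7937,-0.6082,0.0133) + (2.2593)·(0.7257,0.5264,-0.4430) = (-0.1536, -0.1847, -0.9707).
Converting back: φ = atan2(z, √(x²+y²)) = -76.10°, λ = atan2(y, x) = -129.75°.

-76.10°, -129.75°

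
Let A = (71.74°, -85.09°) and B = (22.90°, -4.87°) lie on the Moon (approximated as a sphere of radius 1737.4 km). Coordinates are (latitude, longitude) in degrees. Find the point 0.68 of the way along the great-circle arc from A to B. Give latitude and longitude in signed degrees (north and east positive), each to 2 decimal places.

42.25°, -14.29°

Central angle δ = 1.1389 rad. Interpolating on the sphere with fraction f = 0.68:
P = [sin((1−f)δ)·A + sin(fδ)·B] / sin δ = 0.3925·A + 0.7700·B in Cartesian coordinates,
giving P = (0.7173, -0.1827, 0.6724), i.e. latitude 42.25°, longitude -14.29°.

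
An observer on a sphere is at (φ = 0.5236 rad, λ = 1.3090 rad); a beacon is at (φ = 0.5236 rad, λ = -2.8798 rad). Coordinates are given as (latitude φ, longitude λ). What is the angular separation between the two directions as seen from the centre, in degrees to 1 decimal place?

97.2°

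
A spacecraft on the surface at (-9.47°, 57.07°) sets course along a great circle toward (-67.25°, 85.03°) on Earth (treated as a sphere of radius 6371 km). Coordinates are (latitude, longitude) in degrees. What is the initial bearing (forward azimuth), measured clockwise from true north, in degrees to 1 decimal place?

168.0°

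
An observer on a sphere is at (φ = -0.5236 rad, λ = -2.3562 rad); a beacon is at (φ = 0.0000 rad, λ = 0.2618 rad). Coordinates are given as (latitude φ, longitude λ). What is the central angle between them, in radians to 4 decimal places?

In radians: φ₁ = -0.5236, φ₂ = 0.0000, Δλ = 150.000° = 2.6180 rad.
cos c = sin φ₁ sin φ₂ + cos φ₁ cos φ₂ cos Δλ = (-0.5000)(0.0000) + (0.8660)(1.0000)(-0.8660) = -0.75000,
so c = arccos(-0.75000) = 2.41886 rad.
So the angular separation is 2.4189 rad.

2.4189 rad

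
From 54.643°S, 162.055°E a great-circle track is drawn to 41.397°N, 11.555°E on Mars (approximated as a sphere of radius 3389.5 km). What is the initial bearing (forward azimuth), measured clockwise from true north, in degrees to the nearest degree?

Δλ = -150.500° = -2.6267 rad.
y = sin Δλ · cos φ₂ = (-0.4924)(0.7501) = -0.3694
x = cos φ₁ sin φ₂ − sin φ₁ cos φ₂ cos Δλ = (0.5787)(0.6613) − (-0.8156)(0.7501)(-0.8704) = -0.1498
θ = atan2(y, x) = -112.08°; adding 360° gives 248°.

248°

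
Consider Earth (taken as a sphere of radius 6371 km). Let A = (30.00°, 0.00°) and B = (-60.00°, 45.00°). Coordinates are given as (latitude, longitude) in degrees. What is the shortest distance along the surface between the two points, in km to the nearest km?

10818 km

With latitudes φ₁ = 30.000°, φ₂ = -60.000° and longitude difference Δλ = 45.000°:
cos c = sin φ₁ sin φ₂ + cos φ₁ cos φ₂ cos Δλ = (0.5000)(-0.8660) + (0.8660)(0.5000)(0.7071) = -0.12683,
so c = arccos(-0.12683) = 1.69797 rad.
Distance = R·c = 6371 × 1.6980 ≈ 10818 km.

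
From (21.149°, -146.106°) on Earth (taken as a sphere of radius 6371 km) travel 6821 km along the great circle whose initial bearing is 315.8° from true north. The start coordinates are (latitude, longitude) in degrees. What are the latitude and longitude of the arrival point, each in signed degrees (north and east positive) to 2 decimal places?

49.44°, 143.70°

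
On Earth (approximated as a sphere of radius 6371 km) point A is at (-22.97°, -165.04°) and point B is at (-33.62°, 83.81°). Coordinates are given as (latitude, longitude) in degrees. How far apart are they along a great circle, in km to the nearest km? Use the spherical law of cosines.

10394 km

With latitudes φ₁ = -22.970°, φ₂ = -33.620° and longitude difference Δλ = -111.150°:
cos c = sin φ₁ sin φ₂ + cos φ₁ cos φ₂ cos Δλ = (-0.3902)(-0.5537) + (0.9207)(0.8327)(-0.3608) = -0.06056,
so c = arccos(-0.06056) = 1.63139 rad.
Distance = R·c = 6371 × 1.6314 ≈ 10394 km.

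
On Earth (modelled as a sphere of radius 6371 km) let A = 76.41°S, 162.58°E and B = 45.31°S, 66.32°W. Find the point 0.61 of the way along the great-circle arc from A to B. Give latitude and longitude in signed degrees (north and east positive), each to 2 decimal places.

-65.66°, -77.34°

The central angle between A and B is δ = 0.9491 rad.
With f = 0.61, the slerp weights are sin((1−f)δ)/sin δ = 0.4450 and sin(fδ)/sin δ = 0.6731.
Weighted sum of the unit vectors: (0.4450)·(-0.2242,0.0703,-0.9720) + (0.6731)·(0.2825,-0.6441,-0.7109) = (0.0903, -0.4022, -0.9111).
Converting back: φ = atan2(z, √(x²+y²)) = -65.66°, λ = atan2(y, x) = -77.34°.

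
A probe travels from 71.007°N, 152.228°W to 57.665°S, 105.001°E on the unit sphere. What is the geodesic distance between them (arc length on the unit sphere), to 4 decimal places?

With latitudes φ₁ = 71.007°, φ₂ = -57.665° and longitude difference Δλ = -102.771°:
cos c = sin φ₁ sin φ₂ + cos φ₁ cos φ₂ cos Δλ = (0.9456)(-0.8449) + (0.3255)(0.5349)(-0.2211) = -0.83742,
so c = arccos(-0.83742) = 2.56333 rad.
On the unit sphere the arc length equals the central angle: 2.5633.

2.5633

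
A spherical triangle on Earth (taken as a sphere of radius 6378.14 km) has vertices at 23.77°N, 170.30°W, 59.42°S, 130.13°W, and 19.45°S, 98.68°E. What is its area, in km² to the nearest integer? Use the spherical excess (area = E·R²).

70970006 km²

Side lengths (central angles): a = 1.6000, b = 1.7209, c = 1.5620 rad; semiperimeter s = 2.4415.
By l'Huilier's theorem, tan(E/4) = √[tan(s/2) tan((s−a)/2) tan((s−b)/2) tan((s−c)/2)], giving spherical excess E = 1.7446 rad.
Area = E·R² = 1.7446 × (6378.14)² ≈ 70970006 km².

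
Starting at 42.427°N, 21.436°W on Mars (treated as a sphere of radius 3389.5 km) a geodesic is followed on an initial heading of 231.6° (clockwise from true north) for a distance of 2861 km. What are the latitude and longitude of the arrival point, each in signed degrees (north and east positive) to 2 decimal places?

6.06°, -57.52°

Angular distance δ = d/R = 2861/3389.5 = 0.84408 rad; initial bearing θ = 4.0422 rad.
sin φ₂ = sin φ₁ cos δ + cos φ₁ sin δ cos θ = (0.6747)(0.6644) + (0.7381)(0.7474)(-0.6211) = 0.1056, so φ₂ = 6.06°.
Δλ = atan2(sin θ sin δ cos φ₁, cos δ − sin φ₁ sin φ₂) = atan2(-0.4323, 0.5932) = -36.086°.
λ₂ = -21.436° − 36.086° = -57.52°.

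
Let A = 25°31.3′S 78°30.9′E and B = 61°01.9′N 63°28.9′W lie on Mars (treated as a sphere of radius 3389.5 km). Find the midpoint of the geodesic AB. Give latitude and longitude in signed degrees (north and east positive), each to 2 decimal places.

The central angle between A and B is δ = 2.3765 rad.
With f = 0.5, the slerp weights are sin((1−f)δ)/sin δ = 1.3395 and sin(fδ)/sin δ = 1.3395.
Weighted sum of the unit vectors: (1.3395)·(0.1797,0.8844,-0.4309) + (1.3395)·(0.2162,-0.4334,0.8749) = (0.5304, 0.6041, 0.5948).
Converting back: φ = atan2(z, √(x²+y²)) = 36.50°, λ = atan2(y, x) = 48.72°.

36.50°, 48.72°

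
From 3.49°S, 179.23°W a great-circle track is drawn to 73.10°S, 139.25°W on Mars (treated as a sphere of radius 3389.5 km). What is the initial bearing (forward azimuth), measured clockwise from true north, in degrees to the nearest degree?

Δλ = 39.980° = 0.6978 rad.
y = sin Δλ · cos φ₂ = (0.6425)(0.2907) = 0.1868
x = cos φ₁ sin φ₂ − sin φ₁ cos φ₂ cos Δλ = (0.9981)(-0.9568) − (-0.0609)(0.2907)(0.7663) = -0.9415
θ = atan2(y, x) = 168.78°, so the bearing is 169°.

169°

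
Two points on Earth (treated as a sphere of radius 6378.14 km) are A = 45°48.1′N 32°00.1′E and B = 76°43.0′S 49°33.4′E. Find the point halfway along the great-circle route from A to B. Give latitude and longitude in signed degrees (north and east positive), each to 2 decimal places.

Central angle δ = 2.1472 rad. Interpolating on the sphere with fraction f = 0.5:
P = [sin((1−f)δ)·A + sin(fδ)·B] / sin δ = 1.0483·A + 1.0483·B in Cartesian coordinates,
giving P = (0.7760, 0.5706, -0.2687), i.e. latitude -15.59°, longitude 36.33°.

-15.59°, 36.33°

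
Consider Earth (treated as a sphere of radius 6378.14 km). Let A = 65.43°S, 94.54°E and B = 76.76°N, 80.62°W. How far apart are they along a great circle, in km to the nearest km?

18765 km

Let φ₁ = -1.1420 rad, φ₂ = 1.3397 rad, and Δλ = -3.0571 rad.
cos c = sin φ₁ sin φ₂ + cos φ₁ cos φ₂ cos Δλ = (-0.9095)(0.9734) + (0.4158)(0.2290)(-0.9964) = -0.98017,
so c = arccos(-0.98017) = 2.94213 rad.
Distance = R·c = 6378.14 × 2.9421 ≈ 18765 km.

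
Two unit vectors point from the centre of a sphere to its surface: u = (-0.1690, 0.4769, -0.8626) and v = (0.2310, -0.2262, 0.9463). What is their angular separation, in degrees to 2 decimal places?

164.40°

u·v = -0.9632; |u| = 1.0000, |v| = 1.0000.
cos θ = (u·v)/(|u||v|) = -0.9632, so θ = 164.40°.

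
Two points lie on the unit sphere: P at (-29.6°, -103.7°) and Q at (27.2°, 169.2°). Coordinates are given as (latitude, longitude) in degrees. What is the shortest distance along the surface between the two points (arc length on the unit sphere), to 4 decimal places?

With latitudes φ₁ = -29.600°, φ₂ = 27.200° and longitude difference Δλ = -87.100°:
cos c = sin φ₁ sin φ₂ + cos φ₁ cos φ₂ cos Δλ = (-0.4939)(0.4571) + (0.8695)(0.8894)(0.0506) = -0.18665,
so c = arccos(-0.18665) = 1.75855 rad.
On the unit sphere the arc length equals the central angle: 1.7586.

1.7586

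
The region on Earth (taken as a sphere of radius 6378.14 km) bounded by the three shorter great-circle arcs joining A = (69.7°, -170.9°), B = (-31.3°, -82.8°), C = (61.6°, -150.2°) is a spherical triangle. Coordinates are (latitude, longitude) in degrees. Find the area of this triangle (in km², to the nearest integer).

4126153 km²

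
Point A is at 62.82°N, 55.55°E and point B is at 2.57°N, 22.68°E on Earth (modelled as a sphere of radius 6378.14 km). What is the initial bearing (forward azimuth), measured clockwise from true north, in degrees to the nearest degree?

217°

Δλ = -32.870° = -0.5737 rad.
y = sin Δλ · cos φ₂ = (-0.5427)(0.9990) = -0.5422
x = cos φ₁ sin φ₂ − sin φ₁ cos φ₂ cos Δλ = (0.4568)(0.0448) − (0.8896)(0.9990)(0.8399) = -0.7259
θ = atan2(y, x) = -143.24°; adding 360° gives 217°.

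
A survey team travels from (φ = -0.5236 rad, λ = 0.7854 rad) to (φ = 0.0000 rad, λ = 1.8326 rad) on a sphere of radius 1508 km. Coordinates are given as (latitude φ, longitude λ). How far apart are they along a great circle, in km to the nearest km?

1693 km

Let φ₁ = -0.5236 rad, φ₂ = 0.0000 rad, and Δλ = 1.0472 rad.
Haversine: a = sin²(Δφ/2) + cos φ₁ cos φ₂ sin²(Δλ/2) = 0.0670 + (0.8660)(1.0000)(0.2500) = 0.28349.
Central angle c = 2·arcsin(√a) = 1.12297 rad.
Distance = R·c = 1508 × 1.1230 ≈ 1693 km.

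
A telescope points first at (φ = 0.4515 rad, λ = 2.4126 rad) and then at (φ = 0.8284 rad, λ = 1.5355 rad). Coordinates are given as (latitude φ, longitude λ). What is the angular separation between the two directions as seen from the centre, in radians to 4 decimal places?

With latitudes φ₁ = 25.869°, φ₂ = 47.464° and longitude difference Δλ = -50.254°:
Haversine: a = sin²(Δφ/2) + cos φ₁ cos φ₂ sin²(Δλ/2) = 0.0351 + (0.8998)(0.6761)(0.1803) = 0.14478.
Central angle c = 2·arcsin(√a) = 0.78067 rad.
So the angular separation is 0.7807 rad.

0.7807 rad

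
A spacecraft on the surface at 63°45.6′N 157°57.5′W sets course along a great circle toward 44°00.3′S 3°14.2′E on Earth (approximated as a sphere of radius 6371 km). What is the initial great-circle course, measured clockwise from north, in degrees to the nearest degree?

With φ₁ = 1.1128, φ₂ = -0.7680, Δλ = 2.8134 rad, the forward-azimuth formula gives
θ = atan2( sin Δλ cos φ₂ , cos φ₁ sin φ₂ − sin φ₁ cos φ₂ cos Δλ ) = atan2(0.2319, 0.3036) = 37.37°.
So the initial bearing is 37°.

37°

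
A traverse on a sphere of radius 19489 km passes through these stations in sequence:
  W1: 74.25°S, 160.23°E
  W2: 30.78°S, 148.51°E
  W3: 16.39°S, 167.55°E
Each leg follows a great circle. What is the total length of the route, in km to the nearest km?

22594 km

Leg W1→W2: central angle 0.7657 rad, distance 14923.4 km.
Leg W2→W3: central angle 0.3936 rad, distance 7670.9 km.
Total: 14923.4 + 7670.9 ≈ 22594 km.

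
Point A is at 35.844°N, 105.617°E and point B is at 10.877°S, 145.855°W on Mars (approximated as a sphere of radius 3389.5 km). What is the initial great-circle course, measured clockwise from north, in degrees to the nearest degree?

Δλ = 108.528° = 1.8942 rad.
y = sin Δλ · cos φ₂ = (0.9482)(0.9820) = 0.9311
x = cos φ₁ sin φ₂ − sin φ₁ cos φ₂ cos Δλ = (0.8106)(-0.1887) − (0.5856)(0.9820)(-0.3178) = 0.0298
θ = atan2(y, x) = 88.17°, so the bearing is 88°.

88°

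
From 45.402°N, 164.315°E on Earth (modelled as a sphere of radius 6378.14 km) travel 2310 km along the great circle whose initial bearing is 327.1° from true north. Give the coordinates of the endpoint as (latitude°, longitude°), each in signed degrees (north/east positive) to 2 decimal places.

61.01°, 140.92°

Angular distance δ = d/R = 2310/6378.14 = 0.36217 rad; initial bearing θ = 5.7090 rad.
sin φ₂ = sin φ₁ cos δ + cos φ₁ sin δ cos θ = (0.7121)(0.9351) + (0.7021)(0.3543)(0.8396) = 0.8747, so φ₂ = 61.01°.
Δλ = atan2(sin θ sin δ cos φ₁, cos δ − sin φ₁ sin φ₂) = atan2(-0.1351, 0.3123) = -23.399°.
λ₂ = 164.315° − 23.399° = 140.92°.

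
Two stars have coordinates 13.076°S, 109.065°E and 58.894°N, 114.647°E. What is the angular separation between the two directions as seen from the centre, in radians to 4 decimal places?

1.2586 rad

Let φ₁ = -0.2282 rad, φ₂ = 1.0279 rad, and Δλ = 0.0974 rad.
cos c = sin φ₁ sin φ₂ + cos φ₁ cos φ₂ cos Δλ = (-0.2262)(0.8562) + (0.9741)(0.5166)(0.9953) = 0.30713,
so c = arccos(0.30713) = 1.25862 rad.
So the angular separation is 1.2586 rad.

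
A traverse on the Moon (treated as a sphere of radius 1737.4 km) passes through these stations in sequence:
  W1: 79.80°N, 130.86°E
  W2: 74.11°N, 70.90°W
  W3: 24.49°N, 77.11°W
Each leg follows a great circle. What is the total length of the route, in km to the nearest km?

Leg W1→W2: central angle 0.4474 rad, distance 777.4 km.
Leg W2→W3: central angle 0.8680 rad, distance 1508.0 km.
Total: 777.4 + 1508.0 ≈ 2285 km.

2285 km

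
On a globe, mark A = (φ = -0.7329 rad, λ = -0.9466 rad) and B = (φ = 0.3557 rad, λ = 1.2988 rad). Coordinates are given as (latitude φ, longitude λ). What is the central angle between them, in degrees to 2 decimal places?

131.92°

With latitudes φ₁ = -41.992°, φ₂ = 20.380° and longitude difference Δλ = 128.652°:
Haversine: a = sin²(Δφ/2) + cos φ₁ cos φ₂ sin²(Δλ/2) = 0.2681 + (0.7432)(0.9374)(0.8123) = 0.83407.
Central angle c = 2·arcsin(√a) = 2.30251 rad.
So the angular separation is 131.92°.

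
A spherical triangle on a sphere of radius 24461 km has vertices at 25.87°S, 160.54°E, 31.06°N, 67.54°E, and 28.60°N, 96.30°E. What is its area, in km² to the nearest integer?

107074550 km²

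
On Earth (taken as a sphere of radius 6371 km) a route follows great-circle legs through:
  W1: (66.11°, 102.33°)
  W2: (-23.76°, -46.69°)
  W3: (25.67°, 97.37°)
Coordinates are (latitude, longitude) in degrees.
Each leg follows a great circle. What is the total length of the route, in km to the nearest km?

Leg W1→W2: central angle 2.3270 rad, distance 14825.3 km.
Leg W2→W3: central angle 2.5725 rad, distance 16389.6 km.
Total: 14825.3 + 16389.6 ≈ 31215 km.

31215 km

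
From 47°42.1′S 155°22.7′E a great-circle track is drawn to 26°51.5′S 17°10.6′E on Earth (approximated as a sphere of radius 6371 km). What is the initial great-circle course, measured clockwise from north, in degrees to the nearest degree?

With φ₁ = -0.8326, φ₂ = -0.4688, Δλ = -2.4121 rad, the forward-azimuth formula gives
θ = atan2( sin Δλ cos φ₂ , cos φ₁ sin φ₂ − sin φ₁ cos φ₂ cos Δλ ) = atan2(-0.5946, -0.7960) = -143.24°.
Adding 360° brings this into [0°, 360°): 217°.

217°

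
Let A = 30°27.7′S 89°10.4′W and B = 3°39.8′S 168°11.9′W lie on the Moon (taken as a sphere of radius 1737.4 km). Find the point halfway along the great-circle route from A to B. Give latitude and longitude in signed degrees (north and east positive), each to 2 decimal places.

Central angle δ = 1.3734 rad. Interpolating on the sphere with fraction f = 0.5:
P = [sin((1−f)δ)·A + sin(fδ)·B] / sin δ = 0.6465·A + 0.6465·B in Cartesian coordinates,
giving P = (-0.6235, -0.6892, -0.3691), i.e. latitude -21.66°, longitude -132.14°.

-21.66°, -132.14°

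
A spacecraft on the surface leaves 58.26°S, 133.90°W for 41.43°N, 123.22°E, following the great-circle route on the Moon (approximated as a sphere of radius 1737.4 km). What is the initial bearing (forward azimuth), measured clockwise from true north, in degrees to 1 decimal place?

Δλ = -102.880° = -1.7956 rad.
y = sin Δλ · cos φ₂ = (-0.9748)(0.7498) = -0.7309
x = cos φ₁ sin φ₂ − sin φ₁ cos φ₂ cos Δλ = (0.5261)(0.6617) − (-0.8504)(0.7498)(-0.2229) = 0.2060
θ = atan2(y, x) = -74.26°; adding 360° gives 285.7°.

285.7°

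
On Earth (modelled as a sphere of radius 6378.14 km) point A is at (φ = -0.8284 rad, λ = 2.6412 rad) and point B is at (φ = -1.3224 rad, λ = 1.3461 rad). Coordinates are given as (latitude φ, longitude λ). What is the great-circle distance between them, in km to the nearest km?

With latitudes φ₁ = -47.464°, φ₂ = -75.768° and longitude difference Δλ = -74.204°:
Haversine: a = sin²(Δφ/2) + cos φ₁ cos φ₂ sin²(Δλ/2) = 0.0598 + (0.6761)(0.2458)(0.3639) = 0.12026.
Central angle c = 2·arcsin(√a) = 0.70828 rad.
Distance = R·c = 6378.14 × 0.7083 ≈ 4518 km.

4518 km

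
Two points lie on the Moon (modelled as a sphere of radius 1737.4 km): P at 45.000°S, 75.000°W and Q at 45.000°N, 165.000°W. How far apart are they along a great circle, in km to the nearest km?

3639 km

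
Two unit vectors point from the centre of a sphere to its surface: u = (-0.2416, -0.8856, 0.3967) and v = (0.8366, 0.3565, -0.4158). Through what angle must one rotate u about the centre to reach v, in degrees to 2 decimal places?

133.06°

u·v = -0.6828; |u| = 1.0000, |v| = 0.9999.
cos θ = (u·v)/(|u||v|) = -0.6828, so θ = 133.06°.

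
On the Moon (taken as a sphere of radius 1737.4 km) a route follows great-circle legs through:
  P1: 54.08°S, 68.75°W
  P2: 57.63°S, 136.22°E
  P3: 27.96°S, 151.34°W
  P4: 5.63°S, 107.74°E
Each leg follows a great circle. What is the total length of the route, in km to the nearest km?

Leg P1→P2: central angle 1.1601 rad, distance 2015.5 km.
Leg P2→P3: central angle 1.0019 rad, distance 1740.8 km.
Leg P3→P4: central angle 1.6916 rad, distance 2939.0 km.
Total: 2015.5 + 1740.8 + 2939.0 ≈ 6695 km.

6695 km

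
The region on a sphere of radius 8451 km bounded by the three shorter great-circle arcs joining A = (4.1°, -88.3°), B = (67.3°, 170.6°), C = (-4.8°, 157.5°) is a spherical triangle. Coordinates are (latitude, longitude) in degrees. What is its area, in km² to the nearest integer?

Side lengths (central angles): a = 1.2689, b = 1.9970, c = 1.5789 rad; semiperimeter s = 2.4224.
By l'Huilier's theorem, tan(E/4) = √[tan(s/2) tan((s−a)/2) tan((s−b)/2) tan((s−c)/2)], giving spherical excess E = 1.5546 rad.
Area = E·R² = 1.5546 × (8451)² ≈ 111031421 km².

111031421 km²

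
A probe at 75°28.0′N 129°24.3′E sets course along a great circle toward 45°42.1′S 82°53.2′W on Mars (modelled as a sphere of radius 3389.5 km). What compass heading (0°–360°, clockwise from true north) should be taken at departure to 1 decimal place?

With φ₁ = 1.3171, φ₂ = -0.7976, Δλ = 2.5780 rad, the forward-azimuth formula gives
θ = atan2( sin Δλ cos φ₂ , cos φ₁ sin φ₂ − sin φ₁ cos φ₂ cos Δλ ) = atan2(0.3731, 0.3919) = 43.59°.
So the initial bearing is 43.6°.

43.6°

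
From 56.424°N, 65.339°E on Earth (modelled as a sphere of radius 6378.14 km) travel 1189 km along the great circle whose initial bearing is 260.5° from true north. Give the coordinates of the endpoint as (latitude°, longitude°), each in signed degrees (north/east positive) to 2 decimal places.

53.30°, 47.53°

Angular distance δ = d/R = 1189/6378.14 = 0.18642 rad; initial bearing θ = 4.5466 rad.
sin φ₂ = sin φ₁ cos δ + cos φ₁ sin δ cos θ = (0.8332)(0.9827) + (0.5530)(0.1853)(-0.1650) = 0.8018, so φ₂ = 53.30°.
Δλ = atan2(sin θ sin δ cos φ₁, cos δ − sin φ₁ sin φ₂) = atan2(-0.1011, 0.3147) = -17.812°.
λ₂ = 65.339° − 17.812° = 47.53°.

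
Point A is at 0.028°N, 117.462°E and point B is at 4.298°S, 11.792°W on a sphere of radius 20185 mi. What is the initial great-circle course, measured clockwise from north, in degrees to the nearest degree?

264°

Δλ = -129.254° = -2.2559 rad.
y = sin Δλ · cos φ₂ = (-0.7743)(0.9972) = -0.7722
x = cos φ₁ sin φ₂ − sin φ₁ cos φ₂ cos Δλ = (1.0000)(-0.0749) − (0.0005)(0.9972)(-0.6328) = -0.0746
θ = atan2(y, x) = -95.52°; adding 360° gives 264°.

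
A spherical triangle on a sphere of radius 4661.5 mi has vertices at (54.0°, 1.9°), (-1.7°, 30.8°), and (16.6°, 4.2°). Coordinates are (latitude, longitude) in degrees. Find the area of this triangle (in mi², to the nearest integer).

Side lengths (central angles): a = 0.5585, b = 0.6535, c = 1.0583 rad; semiperimeter s = 1.1352.
By l'Huilier's theorem, tan(E/4) = √[tan(s/2) tan((s−a)/2) tan((s−b)/2) tan((s−c)/2)], giving spherical excess E = 0.1689 rad.
Area = E·R² = 0.1689 × (4661.5)² ≈ 3670776 mi².

3670776 mi²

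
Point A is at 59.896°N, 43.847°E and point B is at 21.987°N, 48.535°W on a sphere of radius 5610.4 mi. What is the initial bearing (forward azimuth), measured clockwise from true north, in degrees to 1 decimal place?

283.4°

With φ₁ = 1.0454, φ₂ = 0.3837, Δλ = -1.6124 rad, the forward-azimuth formula gives
θ = atan2( sin Δλ cos φ₂ , cos φ₁ sin φ₂ − sin φ₁ cos φ₂ cos Δλ ) = atan2(-0.9265, 0.2211) = -76.58°.
Adding 360° brings this into [0°, 360°): 283.4°.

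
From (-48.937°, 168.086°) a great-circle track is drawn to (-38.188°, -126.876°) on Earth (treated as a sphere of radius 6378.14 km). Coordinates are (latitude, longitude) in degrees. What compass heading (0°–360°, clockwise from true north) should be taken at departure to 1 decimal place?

Δλ = 65.038° = 1.1351 rad.
y = sin Δλ · cos φ₂ = (0.9066)(0.7860) = 0.7126
x = cos φ₁ sin φ₂ − sin φ₁ cos φ₂ cos Δλ = (0.6569)(-0.6182) − (-0.7540)(0.7860)(0.4220) = -0.1560
θ = atan2(y, x) = 102.35°, so the bearing is 102.4°.

102.4°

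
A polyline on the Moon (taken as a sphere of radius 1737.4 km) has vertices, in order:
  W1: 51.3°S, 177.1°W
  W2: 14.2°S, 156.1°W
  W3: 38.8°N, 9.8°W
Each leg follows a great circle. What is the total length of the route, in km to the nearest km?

Leg W1→W2: central angle 0.7116 rad, distance 1236.3 km.
Leg W2→W3: central angle 2.4691 rad, distance 4289.8 km.
Total: 1236.3 + 4289.8 ≈ 5526 km.

5526 km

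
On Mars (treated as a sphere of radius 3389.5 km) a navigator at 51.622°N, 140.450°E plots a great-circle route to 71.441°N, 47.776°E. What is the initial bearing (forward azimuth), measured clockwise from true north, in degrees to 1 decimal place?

Δλ = -92.674° = -1.6175 rad.
y = sin Δλ · cos φ₂ = (-0.9989)(0.3183) = -0.3179
x = cos φ₁ sin φ₂ − sin φ₁ cos φ₂ cos Δλ = (0.6208)(0.9480) − (0.7839)(0.3183)(-0.0467) = 0.6002
θ = atan2(y, x) = -27.91°; adding 360° gives 332.1°.

332.1°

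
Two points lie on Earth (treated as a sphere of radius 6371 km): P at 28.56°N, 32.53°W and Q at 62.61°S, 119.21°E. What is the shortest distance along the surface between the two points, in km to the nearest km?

Let φ₁ = 0.4985 rad, φ₂ = -1.0928 rad, and Δλ = 2.6484 rad.
cos c = sin φ₁ sin φ₂ + cos φ₁ cos φ₂ cos Δλ = (0.4781)(-0.8879) + (0.8783)(0.4600)(-0.8808) = -0.78039,
so c = arccos(-0.78039) = 2.46608 rad.
Distance = R·c = 6371 × 2.4661 ≈ 15711 km.

15711 km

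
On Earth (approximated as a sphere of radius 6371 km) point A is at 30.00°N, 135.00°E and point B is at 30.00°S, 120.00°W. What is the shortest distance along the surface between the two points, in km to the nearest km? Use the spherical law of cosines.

12939 km

With latitudes φ₁ = 30.000°, φ₂ = -30.000° and longitude difference Δλ = 105.000°:
cos c = sin φ₁ sin φ₂ + cos φ₁ cos φ₂ cos Δλ = (0.5000)(-0.5000) + (0.8660)(0.8660)(-0.2588) = -0.44411,
so c = arccos(-0.44411) = 2.03098 rad.
Distance = R·c = 6371 × 2.0310 ≈ 12939 km.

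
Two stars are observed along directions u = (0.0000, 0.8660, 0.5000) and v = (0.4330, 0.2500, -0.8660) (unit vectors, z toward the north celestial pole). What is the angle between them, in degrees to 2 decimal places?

u·v = -0.2165; |u| = 1.0000, |v| = 1.0000.
cos θ = (u·v)/(|u||v|) = -0.2165, so θ = 102.50°.

102.50°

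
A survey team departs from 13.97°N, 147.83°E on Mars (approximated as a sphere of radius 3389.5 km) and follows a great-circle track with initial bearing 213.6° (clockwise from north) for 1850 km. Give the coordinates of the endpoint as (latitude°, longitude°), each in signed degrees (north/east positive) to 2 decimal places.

-12.31°, 130.73°

Angular distance δ = d/R = 1850/3389.5 = 0.54580 rad; initial bearing θ = 3.7280 rad.
sin φ₂ = sin φ₁ cos δ + cos φ₁ sin δ cos θ = (0.2414)(0.8547) + (0.9704)(0.5191)(-0.8329) = -0.2132, so φ₂ = -12.31°.
Δλ = atan2(sin θ sin δ cos φ₁, cos δ − sin φ₁ sin φ₂) = atan2(-0.2788, 0.9062) = -17.099°.
λ₂ = 147.830° − 17.099° = 130.73°.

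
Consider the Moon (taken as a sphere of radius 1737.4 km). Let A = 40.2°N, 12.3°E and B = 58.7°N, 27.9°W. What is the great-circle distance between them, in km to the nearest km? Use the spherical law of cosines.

949 km

Let φ₁ = 0.7016 rad, φ₂ = 1.0245 rad, and Δλ = -0.7016 rad.
cos c = sin φ₁ sin φ₂ + cos φ₁ cos φ₂ cos Δλ = (0.6455)(0.8545) + (0.7638)(0.5195)(0.7638) = 0.85460,
so c = arccos(0.85460) = 0.54602 rad.
Distance = R·c = 1737.4 × 0.5460 ≈ 949 km.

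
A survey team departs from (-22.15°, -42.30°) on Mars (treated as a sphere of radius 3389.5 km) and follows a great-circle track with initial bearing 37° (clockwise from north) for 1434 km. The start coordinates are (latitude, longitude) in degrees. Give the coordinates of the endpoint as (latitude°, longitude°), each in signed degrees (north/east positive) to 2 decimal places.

-2.30°, -27.98°

Angular distance δ = d/R = 1434/3389.5 = 0.42307 rad; initial bearing θ = 0.6458 rad.
sin φ₂ = sin φ₁ cos δ + cos φ₁ sin δ cos θ = (-0.3770)(0.9118) + (0.9262)(0.4106)(0.7986) = -0.0401, so φ₂ = -2.30°.
Δλ = atan2(sin θ sin δ cos φ₁, cos δ − sin φ₁ sin φ₂) = atan2(0.2288, 0.8967) = 14.317°.
λ₂ = -42.300° + 14.317° = -27.98°.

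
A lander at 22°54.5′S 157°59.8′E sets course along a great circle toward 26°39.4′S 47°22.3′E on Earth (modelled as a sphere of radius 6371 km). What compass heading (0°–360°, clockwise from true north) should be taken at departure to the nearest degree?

237°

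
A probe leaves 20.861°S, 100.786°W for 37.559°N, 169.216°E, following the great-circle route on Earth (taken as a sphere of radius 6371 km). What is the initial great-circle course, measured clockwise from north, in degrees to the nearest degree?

306°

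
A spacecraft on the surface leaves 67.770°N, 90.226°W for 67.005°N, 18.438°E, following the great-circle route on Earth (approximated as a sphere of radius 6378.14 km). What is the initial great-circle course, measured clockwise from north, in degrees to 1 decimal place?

38.6°

Δλ = 108.664° = 1.8965 rad.
y = sin Δλ · cos φ₂ = (0.9474)(0.3907) = 0.3701
x = cos φ₁ sin φ₂ − sin φ₁ cos φ₂ cos Δλ = (0.3783)(0.9205) − (0.9257)(0.3907)(-0.3200) = 0.4640
θ = atan2(y, x) = 38.58°, so the bearing is 38.6°.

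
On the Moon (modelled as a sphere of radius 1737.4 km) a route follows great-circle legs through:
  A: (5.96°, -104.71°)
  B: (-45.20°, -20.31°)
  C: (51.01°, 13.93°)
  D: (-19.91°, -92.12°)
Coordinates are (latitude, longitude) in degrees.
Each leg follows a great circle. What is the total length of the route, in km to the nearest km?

9289 km

Leg A→B: central angle 1.5761 rad, distance 2738.3 km.
Leg B→C: central angle 1.7569 rad, distance 3052.4 km.
Leg C→D: central angle 2.0133 rad, distance 3498.0 km.
Total: 2738.3 + 3052.4 + 3498.0 ≈ 9289 km.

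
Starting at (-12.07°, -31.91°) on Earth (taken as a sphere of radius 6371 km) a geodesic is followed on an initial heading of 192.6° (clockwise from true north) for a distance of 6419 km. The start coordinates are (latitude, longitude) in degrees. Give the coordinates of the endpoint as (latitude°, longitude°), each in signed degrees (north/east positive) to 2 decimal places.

-66.72°, -59.73°

Angular distance δ = d/R = 6419/6371 = 1.00753 rad; initial bearing θ = 3.3615 rad.
sin φ₂ = sin φ₁ cos δ + cos φ₁ sin δ cos θ = (-0.2091)(0.5339) + (0.9779)(0.8455)(-0.9759) = -0.9186, so φ₂ = -66.72°.
Δλ = atan2(sin θ sin δ cos φ₁, cos δ − sin φ₁ sin φ₂) = atan2(-0.1804, 0.3419) = -27.816°.
λ₂ = -31.910° − 27.816° = -59.73°.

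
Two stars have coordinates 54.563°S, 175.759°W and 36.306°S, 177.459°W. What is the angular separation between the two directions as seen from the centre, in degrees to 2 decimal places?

18.29°

Let φ₁ = -0.9523 rad, φ₂ = -0.6337 rad, and Δλ = -0.0297 rad.
cos c = sin φ₁ sin φ₂ + cos φ₁ cos φ₂ cos Δλ = (-0.8148)(-0.5921) + (0.5798)(0.8059)(0.9996) = 0.94946,
so c = arccos(0.94946) = 0.31930 rad.
So the angular separation is 18.29°.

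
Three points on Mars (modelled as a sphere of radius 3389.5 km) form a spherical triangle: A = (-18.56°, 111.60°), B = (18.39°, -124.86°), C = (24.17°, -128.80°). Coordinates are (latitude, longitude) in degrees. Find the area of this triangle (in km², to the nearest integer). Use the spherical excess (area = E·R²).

2423076 km²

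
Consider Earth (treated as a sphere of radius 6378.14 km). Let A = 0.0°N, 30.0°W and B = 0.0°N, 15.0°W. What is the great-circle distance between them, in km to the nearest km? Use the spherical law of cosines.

1670 km

Let φ₁ = 0.0000 rad, φ₂ = 0.0000 rad, and Δλ = 0.2618 rad.
cos c = sin φ₁ sin φ₂ + cos φ₁ cos φ₂ cos Δλ = (0.0000)(0.0000) + (1.0000)(1.0000)(0.9659) = 0.96593,
so c = arccos(0.96593) = 0.26180 rad.
Distance = R·c = 6378.14 × 0.2618 ≈ 1670 km.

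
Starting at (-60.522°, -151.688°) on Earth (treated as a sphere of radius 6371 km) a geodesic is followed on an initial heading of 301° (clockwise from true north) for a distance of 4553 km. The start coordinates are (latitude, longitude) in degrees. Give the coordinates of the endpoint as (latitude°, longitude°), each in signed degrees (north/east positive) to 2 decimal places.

Angular distance δ = d/R = 4553/6371 = 0.71464 rad; initial bearing θ = 5.2534 rad.
sin φ₂ = sin φ₁ cos δ + cos φ₁ sin δ cos θ = (-0.8705)(0.7553) + (0.4921)(0.6553)(0.5150) = -0.4915, so φ₂ = -29.44°.
Δλ = atan2(sin θ sin δ cos φ₁, cos δ − sin φ₁ sin φ₂) = atan2(-0.2764, 0.3275) = -40.167°.
λ₂ = -151.688° − 40.167° = -191.85° → 168.15° after wrapping to (−180°, 180°].

-29.44°, 168.15°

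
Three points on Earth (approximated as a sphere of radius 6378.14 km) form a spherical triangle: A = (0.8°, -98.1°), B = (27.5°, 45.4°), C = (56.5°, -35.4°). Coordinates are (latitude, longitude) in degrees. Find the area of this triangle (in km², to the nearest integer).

16245462 km²

Side lengths (central angles): a = 1.0891, b = 1.3028, c = 2.3554 rad; semiperimeter s = 2.3736.
By l'Huilier's theorem, tan(E/4) = √[tan(s/2) tan((s−a)/2) tan((s−b)/2) tan((s−c)/2)], giving spherical excess E = 0.3993 rad.
Area = E·R² = 0.3993 × (6378.14)² ≈ 16245462 km².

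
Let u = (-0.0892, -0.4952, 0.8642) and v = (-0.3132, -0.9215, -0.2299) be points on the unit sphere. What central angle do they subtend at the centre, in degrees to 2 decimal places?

u·v = 0.2856; |u| = 1.0000, |v| = 1.0001.
cos θ = (u·v)/(|u||v|) = 0.2856, so θ = 73.41°.

73.41°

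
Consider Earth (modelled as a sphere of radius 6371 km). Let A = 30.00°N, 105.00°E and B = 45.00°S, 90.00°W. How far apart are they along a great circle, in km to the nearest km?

17893 km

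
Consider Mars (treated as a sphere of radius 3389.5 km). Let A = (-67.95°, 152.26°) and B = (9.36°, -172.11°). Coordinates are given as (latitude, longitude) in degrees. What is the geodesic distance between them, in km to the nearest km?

4813 km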